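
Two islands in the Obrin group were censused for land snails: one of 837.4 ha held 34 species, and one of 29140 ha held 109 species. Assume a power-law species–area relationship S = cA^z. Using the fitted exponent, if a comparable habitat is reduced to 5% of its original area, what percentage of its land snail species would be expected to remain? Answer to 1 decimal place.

z = ln(109/34) / ln(29140/837.4) = 1.1650 / 3.5496 = 0.3282
S_new/S_old = (A_new/A_old)^z = 0.05^0.3282 = exp(0.3282 × -2.9957) = 0.3741

37.4%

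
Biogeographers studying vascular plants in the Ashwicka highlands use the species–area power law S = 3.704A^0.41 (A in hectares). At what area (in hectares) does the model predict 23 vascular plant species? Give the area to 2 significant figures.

23 = 3.704 × A^0.41  ⇒  A^0.41 = 23/3.704 = 6.21
ln A = ln(6.21) / 0.41 = 1.8261 / 0.41 = 4.4539
A = e^4.4539 ≈ 85.96 hectares

86 hectares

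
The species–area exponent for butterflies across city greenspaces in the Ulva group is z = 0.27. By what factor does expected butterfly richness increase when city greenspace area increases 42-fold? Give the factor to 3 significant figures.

2.74

S₂/S₁ = (A₂/A₁)^z = 42^0.27
ln(S₂/S₁) = 0.27 × ln 42 = 0.27 × 3.7377 = 1.0092
S₂/S₁ = e^1.0092 ≈ 2.743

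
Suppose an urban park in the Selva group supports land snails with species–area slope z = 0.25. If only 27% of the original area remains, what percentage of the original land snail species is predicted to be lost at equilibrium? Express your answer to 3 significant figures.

27.9%

S_new/S_old = (A_new/A_old)^z = 0.27^0.25
= exp(0.25 × ln 0.27) = exp(0.25 × -1.3093) = exp(-0.3273) ≈ 0.7208
Fraction lost = 1 − 0.7208 = 0.2792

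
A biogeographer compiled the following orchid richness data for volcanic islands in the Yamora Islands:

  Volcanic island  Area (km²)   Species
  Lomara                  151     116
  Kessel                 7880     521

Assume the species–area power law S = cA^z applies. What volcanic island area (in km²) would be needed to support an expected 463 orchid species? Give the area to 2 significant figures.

z = ln(521/116) / ln(7880/151) = 1.5022 / 3.9548 = 0.3798
c = 116 / 151^0.3798 = 116 / 6.724 = 17.25
A = (463/17.25)^(1/0.3798) ⇒ ln A = ln(26.84)/0.3798 = 8.6614
A = e^8.6614 ≈ 5775 km²

5800 km²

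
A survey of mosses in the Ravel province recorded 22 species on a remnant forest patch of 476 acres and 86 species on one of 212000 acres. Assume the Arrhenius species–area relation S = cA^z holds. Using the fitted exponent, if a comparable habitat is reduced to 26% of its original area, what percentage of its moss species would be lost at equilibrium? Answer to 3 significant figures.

z = ln(86/22) / ln(212000/476) = 1.3633 / 6.0989 = 0.2235
S_new/S_old = (A_new/A_old)^z = 0.26^0.2235 = exp(0.2235 × -1.3471) = 0.74
Fraction lost = 1 − 0.74 = 0.26

26.0%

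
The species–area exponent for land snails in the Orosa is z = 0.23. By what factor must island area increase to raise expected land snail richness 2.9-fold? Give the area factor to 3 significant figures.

102

(A₂/A₁)^0.23 = 2.9, so A₂/A₁ = 2.9^(1/0.23) = 2.9^4.348
ln(A₂/A₁) = ln 2.9 / 0.23 = 1.0647 / 0.23 = 4.6292
A₂/A₁ = e^4.6292 ≈ 102.4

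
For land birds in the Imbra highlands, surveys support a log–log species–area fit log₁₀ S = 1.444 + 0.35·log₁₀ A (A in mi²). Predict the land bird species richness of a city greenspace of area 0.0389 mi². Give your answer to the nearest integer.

9

S = 27.8 × 0.0389^0.35
ln S = ln 27.8 + 0.35 × ln 0.0389 = 3.3249 + 0.35 × -3.2468 = 2.1886
S = e^2.1886 ≈ 8.922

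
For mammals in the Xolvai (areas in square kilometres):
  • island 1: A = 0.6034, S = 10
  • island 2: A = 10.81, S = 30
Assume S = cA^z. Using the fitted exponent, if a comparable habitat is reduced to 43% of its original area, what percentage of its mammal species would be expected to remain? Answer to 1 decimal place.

z = ln(30/10) / ln(10.81/0.6034) = 1.0986 / 2.8856 = 0.3807
S_new/S_old = (A_new/A_old)^z = 0.43^0.3807 = exp(0.3807 × -0.8440) = 0.7252

72.5%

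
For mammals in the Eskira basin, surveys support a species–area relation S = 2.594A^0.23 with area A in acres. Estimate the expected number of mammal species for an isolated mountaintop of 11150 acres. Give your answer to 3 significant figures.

22.1

S = 2.594 × 11150^0.23 = 2.594 × 8.529 ≈ 22.12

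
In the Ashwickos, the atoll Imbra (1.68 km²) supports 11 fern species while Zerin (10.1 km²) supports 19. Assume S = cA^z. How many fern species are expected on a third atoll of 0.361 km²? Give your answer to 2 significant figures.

6.9

z = ln(19/11) / ln(10.1/1.68) = 0.5465 / 1.7937 = 0.3047
c = 11 / 1.68^0.3047 = 11 / 1.171 = 9.392
S₃ = 9.392 × 0.361^0.3047 = 9.392 × 0.7331 ≈ 6.885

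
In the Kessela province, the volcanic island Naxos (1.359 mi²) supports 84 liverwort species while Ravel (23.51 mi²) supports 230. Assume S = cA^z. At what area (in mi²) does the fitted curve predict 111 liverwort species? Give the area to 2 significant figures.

3.0 mi²

z = ln(230/84) / ln(23.51/1.359) = 1.0073 / 2.8507 = 0.3533
c = 84 / 1.359^0.3533 = 84 / 1.114 = 75.37
A = (111/75.37)^(1/0.3533) ⇒ ln A = ln(1.473)/0.3533 = 1.0955
A = e^1.0955 ≈ 2.991 mi²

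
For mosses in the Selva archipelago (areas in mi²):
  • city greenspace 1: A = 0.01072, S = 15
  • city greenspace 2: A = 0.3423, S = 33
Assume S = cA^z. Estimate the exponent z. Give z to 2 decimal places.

0.23

Taking logs: ln S = ln c + z ln A, so z = (ln S₂ − ln S₁)/(ln A₂ − ln A₁).
z = ln(33/15) / ln(0.3423/0.01072) = ln(2.2) / ln(31.93) = 0.7885 / 3.4636 = 0.2276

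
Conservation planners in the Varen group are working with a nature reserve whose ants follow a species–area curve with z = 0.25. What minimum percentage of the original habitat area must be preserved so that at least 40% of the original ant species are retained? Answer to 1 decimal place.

2.6%

Need (A_new/A_old)^0.25 = 0.4, so A_new/A_old = 0.4^(1/0.25) = 0.4^4
ln(A_new/A_old) = ln 0.4 / 0.25 = -0.9163 / 0.25 = -3.6652
A_new/A_old = e^-3.6652 ≈ 0.0256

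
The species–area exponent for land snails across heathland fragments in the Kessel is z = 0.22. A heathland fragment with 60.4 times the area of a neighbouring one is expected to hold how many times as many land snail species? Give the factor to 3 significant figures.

2.47

S₂/S₁ = (A₂/A₁)^z = 60.4^0.22
ln(S₂/S₁) = 0.22 × ln 60.4 = 0.22 × 4.1010 = 0.9022
S₂/S₁ = e^0.9022 ≈ 2.465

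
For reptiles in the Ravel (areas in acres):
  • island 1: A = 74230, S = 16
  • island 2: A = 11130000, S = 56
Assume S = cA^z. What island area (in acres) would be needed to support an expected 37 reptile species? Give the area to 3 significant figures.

z = ln(56/16) / ln(11130000/74230) = 1.2528 / 5.0102 = 0.2500
c = 16 / 74230^0.2500 = 16 / 16.51 = 0.9689
A = (37/0.9689)^(1/0.2500) ⇒ ln A = ln(38.19)/0.2500 = 14.5677
A = e^14.5677 ≈ 2121621 acres

2120000 acres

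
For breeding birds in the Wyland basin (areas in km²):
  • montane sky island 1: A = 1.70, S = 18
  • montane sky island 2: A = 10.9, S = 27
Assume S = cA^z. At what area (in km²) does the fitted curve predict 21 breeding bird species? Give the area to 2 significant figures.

z = ln(27/18) / ln(10.9/1.7) = 0.4055 / 1.8581 = 0.2182
c = 18 / 1.7^0.2182 = 18 / 1.123 = 16.03
A = (21/16.03)^(1/0.2182) ⇒ ln A = ln(1.31)/0.2182 = 1.2371
A = e^1.2371 ≈ 3.445 km²

3.4 km²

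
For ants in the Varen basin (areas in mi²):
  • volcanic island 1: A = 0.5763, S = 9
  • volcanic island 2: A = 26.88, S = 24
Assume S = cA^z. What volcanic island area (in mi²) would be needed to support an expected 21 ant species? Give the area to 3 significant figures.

z = ln(24/9) / ln(26.88/0.5763) = 0.9808 / 3.8425 = 0.2553
c = 9 / 0.5763^0.2553 = 9 / 0.8688 = 10.36
A = (21/10.36)^(1/0.2553) ⇒ ln A = ln(2.027)/0.2553 = 2.7683
A = e^2.7683 ≈ 15.93 mi²

15.9 mi²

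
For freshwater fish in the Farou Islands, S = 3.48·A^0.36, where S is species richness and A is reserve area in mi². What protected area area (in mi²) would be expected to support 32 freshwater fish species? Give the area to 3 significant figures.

475 mi²

32 = 3.48 × A^0.36  ⇒  A^0.36 = 32/3.48 = 9.195
ln A = ln(9.195) / 0.36 = 2.2187 / 0.36 = 6.1631
A = e^6.1631 ≈ 474.9 mi²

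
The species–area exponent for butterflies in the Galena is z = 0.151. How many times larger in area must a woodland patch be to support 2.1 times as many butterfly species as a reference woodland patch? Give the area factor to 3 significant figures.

136

(A₂/A₁)^0.151 = 2.1, so A₂/A₁ = 2.1^(1/0.151) = 2.1^6.623
ln(A₂/A₁) = ln 2.1 / 0.151 = 0.7419 / 0.151 = 4.9135
A₂/A₁ = e^4.9135 ≈ 136.1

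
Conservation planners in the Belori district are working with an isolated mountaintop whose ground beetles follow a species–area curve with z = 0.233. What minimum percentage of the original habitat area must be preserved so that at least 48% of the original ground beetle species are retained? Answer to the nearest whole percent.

Need (A_new/A_old)^0.233 = 0.48, so A_new/A_old = 0.48^(1/0.233) = 0.48^4.292
ln(A_new/A_old) = ln 0.48 / 0.233 = -0.7340 / 0.233 = -3.1501
A_new/A_old = e^-3.1501 ≈ 0.04285

4%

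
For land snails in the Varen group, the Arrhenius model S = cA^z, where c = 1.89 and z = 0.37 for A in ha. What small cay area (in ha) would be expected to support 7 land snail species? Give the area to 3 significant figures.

7 = 1.89 × A^0.37  ⇒  A^0.37 = 7/1.89 = 3.704
ln A = ln(3.704) / 0.37 = 1.3093 / 0.37 = 3.5387
A = e^3.5387 ≈ 34.42 ha

34.4 ha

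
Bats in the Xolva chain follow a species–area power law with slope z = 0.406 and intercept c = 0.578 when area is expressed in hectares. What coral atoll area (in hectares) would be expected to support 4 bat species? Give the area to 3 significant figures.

117 hectares

4 = 0.578 × A^0.406  ⇒  A^0.406 = 4/0.578 = 6.92
ln A = ln(6.92) / 0.406 = 1.9345 / 0.406 = 4.7647
A = e^4.7647 ≈ 117.3 hectares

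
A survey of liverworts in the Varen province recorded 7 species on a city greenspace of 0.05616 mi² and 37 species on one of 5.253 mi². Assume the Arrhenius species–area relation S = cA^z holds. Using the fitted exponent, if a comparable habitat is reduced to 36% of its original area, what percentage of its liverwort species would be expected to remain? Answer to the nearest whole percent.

69%

z = ln(37/7) / ln(5.253/0.05616) = 1.6650 / 4.5383 = 0.3669
S_new/S_old = (A_new/A_old)^z = 0.36^0.3669 = exp(0.3669 × -1.0217) = 0.6874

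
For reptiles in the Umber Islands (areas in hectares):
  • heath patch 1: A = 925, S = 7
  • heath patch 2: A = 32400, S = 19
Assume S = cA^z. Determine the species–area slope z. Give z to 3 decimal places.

0.281

Taking logs: ln S = ln c + z ln A, so z = (ln S₂ − ln S₁)/(ln A₂ − ln A₁).
z = ln(19/7) / ln(32400/925) = ln(2.714) / ln(35.03) = 0.9985 / 3.5561 = 0.2808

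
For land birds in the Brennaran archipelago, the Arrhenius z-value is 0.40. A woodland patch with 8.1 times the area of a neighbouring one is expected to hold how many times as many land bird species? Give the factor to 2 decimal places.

S₂/S₁ = (A₂/A₁)^z = 8.1^0.4
ln(S₂/S₁) = 0.4 × ln 8.1 = 0.4 × 2.0919 = 0.8367
S₂/S₁ = e^0.8367 ≈ 2.309

2.31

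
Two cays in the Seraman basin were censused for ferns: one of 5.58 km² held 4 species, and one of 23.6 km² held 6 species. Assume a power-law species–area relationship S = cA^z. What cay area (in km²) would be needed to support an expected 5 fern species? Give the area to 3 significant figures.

12.3 km²

z = ln(6/4) / ln(23.6/5.58) = 0.4055 / 1.4421 = 0.2812
c = 4 / 5.58^0.2812 = 4 / 1.622 = 2.467
A = (5/2.467)^(1/0.2812) ⇒ ln A = ln(2.027)/0.2812 = 2.5128
A = e^2.5128 ≈ 12.34 km²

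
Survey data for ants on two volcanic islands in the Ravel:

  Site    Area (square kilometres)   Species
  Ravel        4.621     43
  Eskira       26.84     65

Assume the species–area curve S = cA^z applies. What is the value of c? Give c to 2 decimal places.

30.02

z = ln(S₂/S₁) / ln(A₂/A₁) = ln(65/43) / ln(26.84/4.621) = 0.4132 / 1.7593 = 0.2349
c = S₁ / A₁^z = 43 / 4.621^0.2349 = 43 / 1.433 = 30.02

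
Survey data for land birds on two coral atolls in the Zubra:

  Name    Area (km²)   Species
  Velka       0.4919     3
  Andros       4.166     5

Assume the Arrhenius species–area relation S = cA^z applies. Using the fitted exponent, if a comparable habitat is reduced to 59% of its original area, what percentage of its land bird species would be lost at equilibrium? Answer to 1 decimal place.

z = ln(5/3) / ln(4.166/0.4919) = 0.5108 / 2.1364 = 0.2391
S_new/S_old = (A_new/A_old)^z = 0.59^0.2391 = exp(0.2391 × -0.5276) = 0.8815
Fraction lost = 1 − 0.8815 = 0.1185

11.9%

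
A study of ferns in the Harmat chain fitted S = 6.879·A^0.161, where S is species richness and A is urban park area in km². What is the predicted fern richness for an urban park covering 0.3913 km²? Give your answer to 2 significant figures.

S = 6.879 × 0.3913^0.161 = 6.879 × 0.8598 ≈ 5.915

5.9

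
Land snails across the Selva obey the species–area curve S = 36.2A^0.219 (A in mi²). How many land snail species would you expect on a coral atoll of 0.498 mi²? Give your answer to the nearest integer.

31

S = 36.2 × 0.498^0.219
ln S = ln 36.2 + 0.219 × ln 0.498 = 3.5891 + 0.219 × -0.6972 = 3.4364
S = e^3.4364 ≈ 31.07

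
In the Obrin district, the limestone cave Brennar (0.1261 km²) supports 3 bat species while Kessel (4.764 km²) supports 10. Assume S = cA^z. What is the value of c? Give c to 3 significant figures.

5.96

z = ln(S₂/S₁) / ln(A₂/A₁) = ln(10/3) / ln(4.764/0.1261) = 1.2040 / 3.6318 = 0.3315
c = S₁ / A₁^z = 3 / 0.1261^0.3315 = 3 / 0.5034 = 5.96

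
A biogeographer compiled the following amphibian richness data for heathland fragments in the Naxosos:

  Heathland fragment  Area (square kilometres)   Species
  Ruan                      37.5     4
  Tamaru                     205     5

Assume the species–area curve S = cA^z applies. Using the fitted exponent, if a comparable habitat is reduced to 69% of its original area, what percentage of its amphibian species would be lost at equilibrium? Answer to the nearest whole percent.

z = ln(5/4) / ln(205/37.5) = 0.2231 / 1.6987 = 0.1314
S_new/S_old = (A_new/A_old)^z = 0.69^0.1314 = exp(0.1314 × -0.3711) = 0.9524
Fraction lost = 1 − 0.9524 = 0.04758

5%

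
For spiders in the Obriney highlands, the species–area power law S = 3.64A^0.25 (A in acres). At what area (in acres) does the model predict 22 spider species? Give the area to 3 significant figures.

1330 acres

22 = 3.64 × A^0.25  ⇒  A^0.25 = 22/3.64 = 6.044
ln A = ln(6.044) / 0.25 = 1.7991 / 0.25 = 7.1962
A = e^7.1962 ≈ 1334 acres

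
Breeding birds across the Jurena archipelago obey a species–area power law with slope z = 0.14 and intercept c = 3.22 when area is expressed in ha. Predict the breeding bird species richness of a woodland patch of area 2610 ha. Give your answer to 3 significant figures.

S = 3.22 × 2610^0.14 = 3.22 × 3.008 ≈ 9.687

9.69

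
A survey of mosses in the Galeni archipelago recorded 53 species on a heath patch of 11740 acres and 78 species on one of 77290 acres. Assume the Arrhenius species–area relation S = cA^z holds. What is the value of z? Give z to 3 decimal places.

Taking logs: ln S = ln c + z ln A, so z = (ln S₂ − ln S₁)/(ln A₂ − ln A₁).
z = ln(78/53) / ln(77290/11740) = ln(1.472) / ln(6.583) = 0.3864 / 1.8846 = 0.2050

0.205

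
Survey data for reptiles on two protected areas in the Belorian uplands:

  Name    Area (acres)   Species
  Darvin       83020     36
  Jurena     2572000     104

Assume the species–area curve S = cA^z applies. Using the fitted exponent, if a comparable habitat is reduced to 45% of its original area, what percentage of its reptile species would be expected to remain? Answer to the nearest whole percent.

z = ln(104/36) / ln(2572000/83020) = 1.0609 / 3.4334 = 0.3090
S_new/S_old = (A_new/A_old)^z = 0.45^0.3090 = exp(0.3090 × -0.7985) = 0.7814

78%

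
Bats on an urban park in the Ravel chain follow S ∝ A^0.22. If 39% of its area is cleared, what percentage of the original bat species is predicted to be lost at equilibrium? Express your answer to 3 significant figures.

10.3%

S_new/S_old = (A_new/A_old)^z = 0.61^0.22
= exp(0.22 × ln 0.61) = exp(0.22 × -0.4943) = exp(-0.1087) ≈ 0.897
Fraction lost = 1 − 0.897 = 0.103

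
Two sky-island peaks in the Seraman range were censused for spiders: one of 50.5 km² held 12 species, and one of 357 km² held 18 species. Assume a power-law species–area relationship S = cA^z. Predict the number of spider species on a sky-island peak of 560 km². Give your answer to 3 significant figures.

19.8

z = ln(18/12) / ln(357/50.5) = 0.4055 / 1.9558 = 0.2073
c = 12 / 50.5^0.2073 = 12 / 2.255 = 5.322
S₃ = 5.322 × 560^0.2073 = 5.322 × 3.713 ≈ 19.76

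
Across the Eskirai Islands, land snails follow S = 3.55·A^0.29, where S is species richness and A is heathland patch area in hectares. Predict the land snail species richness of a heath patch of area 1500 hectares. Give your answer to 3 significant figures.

29.6

S = 3.55 × 1500^0.29
ln S = ln 3.55 + 0.29 × ln 1500 = 1.2669 + 0.29 × 7.3132 = 3.3878
S = e^3.3878 ≈ 29.6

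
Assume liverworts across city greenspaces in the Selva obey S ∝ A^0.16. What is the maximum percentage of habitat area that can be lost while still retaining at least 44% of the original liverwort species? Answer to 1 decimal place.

99.4%

Need (A_new/A_old)^0.16 = 0.44, so A_new/A_old = 0.44^(1/0.16) = 0.44^6.25
ln(A_new/A_old) = ln 0.44 / 0.16 = -0.8210 / 0.16 = -5.1311
A_new/A_old = e^-5.1311 ≈ 0.00591
Fraction that can be lost = 1 − 0.00591 = 0.9941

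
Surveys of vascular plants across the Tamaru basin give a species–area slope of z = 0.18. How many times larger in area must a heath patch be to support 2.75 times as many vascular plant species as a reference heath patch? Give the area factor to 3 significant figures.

(A₂/A₁)^0.18 = 2.75, so A₂/A₁ = 2.75^(1/0.18) = 2.75^5.556
ln(A₂/A₁) = ln 2.75 / 0.18 = 1.0116 / 0.18 = 5.6200
A₂/A₁ = e^5.6200 ≈ 275.9

276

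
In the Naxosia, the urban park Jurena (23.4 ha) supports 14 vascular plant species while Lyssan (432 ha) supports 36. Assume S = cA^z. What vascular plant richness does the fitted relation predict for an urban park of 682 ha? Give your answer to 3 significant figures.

z = ln(36/14) / ln(432/23.4) = 0.9445 / 2.9157 = 0.3239
c = 14 / 23.4^0.3239 = 14 / 2.777 = 5.042
S₃ = 5.042 × 682^0.3239 = 5.042 × 8.278 ≈ 41.74

41.7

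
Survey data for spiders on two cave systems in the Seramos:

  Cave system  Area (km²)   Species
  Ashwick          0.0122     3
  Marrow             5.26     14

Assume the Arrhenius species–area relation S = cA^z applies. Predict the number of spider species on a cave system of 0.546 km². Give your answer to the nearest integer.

8

z = ln(14/3) / ln(5.26/0.0122) = 1.5404 / 6.0665 = 0.2539
c = 3 / 0.0122^0.2539 = 3 / 0.3266 = 9.184
S₃ = 9.184 × 0.546^0.2539 = 9.184 × 0.8576 ≈ 7.876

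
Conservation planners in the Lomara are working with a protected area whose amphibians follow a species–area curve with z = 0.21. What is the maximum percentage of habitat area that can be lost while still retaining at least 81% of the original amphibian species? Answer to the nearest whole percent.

63%

Need (A_new/A_old)^0.21 = 0.81, so A_new/A_old = 0.81^(1/0.21) = 0.81^4.762
ln(A_new/A_old) = ln 0.81 / 0.21 = -0.2107 / 0.21 = -1.0034
A_new/A_old = e^-1.0034 ≈ 0.3666
Fraction that can be lost = 1 − 0.3666 = 0.6334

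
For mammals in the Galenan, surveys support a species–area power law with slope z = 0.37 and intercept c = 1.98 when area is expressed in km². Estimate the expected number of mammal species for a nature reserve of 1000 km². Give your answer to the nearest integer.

S = 1.98 × 1000^0.37 = 1.98 × 12.88 ≈ 25.51

26 species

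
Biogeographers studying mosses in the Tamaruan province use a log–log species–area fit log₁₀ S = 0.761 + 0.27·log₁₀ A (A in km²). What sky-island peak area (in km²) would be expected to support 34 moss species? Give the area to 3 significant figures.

34 = 5.768 × A^0.27  ⇒  A^0.27 = 34/5.768 = 5.895
ln A = ln(5.895) / 0.27 = 1.7741 / 0.27 = 6.5707
A = e^6.5707 ≈ 713.9 km²

714 km²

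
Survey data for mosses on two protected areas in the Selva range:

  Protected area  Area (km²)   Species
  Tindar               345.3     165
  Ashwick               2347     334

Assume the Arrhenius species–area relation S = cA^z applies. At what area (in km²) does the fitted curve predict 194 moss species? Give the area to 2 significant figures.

z = ln(334/165) / ln(2347/345.3) = 0.7052 / 1.9165 = 0.3680
c = 165 / 345.3^0.3680 = 165 / 8.589 = 19.21
A = (194/19.21)^(1/0.3680) ⇒ ln A = ln(10.1)/0.3680 = 6.2844
A = e^6.2844 ≈ 536.2 km²

540 km²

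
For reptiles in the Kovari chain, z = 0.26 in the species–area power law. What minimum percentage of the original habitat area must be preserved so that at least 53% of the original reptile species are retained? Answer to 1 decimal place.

Need (A_new/A_old)^0.26 = 0.53, so A_new/A_old = 0.53^(1/0.26) = 0.53^3.846
ln(A_new/A_old) = ln 0.53 / 0.26 = -0.6349 / 0.26 = -2.4418
A_new/A_old = e^-2.4418 ≈ 0.087

8.7%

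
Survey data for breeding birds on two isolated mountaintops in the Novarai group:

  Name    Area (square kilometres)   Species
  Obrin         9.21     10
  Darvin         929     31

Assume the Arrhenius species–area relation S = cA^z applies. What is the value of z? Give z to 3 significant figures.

Taking logs: ln S = ln c + z ln A, so z = (ln S₂ − ln S₁)/(ln A₂ − ln A₁).
z = ln(31/10) / ln(929/9.21) = ln(3.1) / ln(100.9) = 1.1314 / 4.6138 = 0.2452

0.245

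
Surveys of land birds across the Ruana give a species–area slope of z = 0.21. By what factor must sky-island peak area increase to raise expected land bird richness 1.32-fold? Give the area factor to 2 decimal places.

(A₂/A₁)^0.21 = 1.32, so A₂/A₁ = 1.32^(1/0.21) = 1.32^4.762
ln(A₂/A₁) = ln 1.32 / 0.21 = 0.2776 / 0.21 = 1.3221
A₂/A₁ = e^1.3221 ≈ 3.751

3.75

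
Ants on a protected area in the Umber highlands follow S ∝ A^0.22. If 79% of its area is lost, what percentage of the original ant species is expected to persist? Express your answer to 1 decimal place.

70.9%

S_new/S_old = (A_new/A_old)^z = 0.21^0.22
= exp(0.22 × ln 0.21) = exp(0.22 × -1.5606) = exp(-0.3433) ≈ 0.7094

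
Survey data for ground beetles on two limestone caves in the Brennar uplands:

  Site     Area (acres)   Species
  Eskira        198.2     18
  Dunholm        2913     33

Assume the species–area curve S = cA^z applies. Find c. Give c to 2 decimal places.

z = ln(S₂/S₁) / ln(A₂/A₁) = ln(33/18) / ln(2913/198.2) = 0.6061 / 2.6877 = 0.2255
c = S₁ / A₁^z = 18 / 198.2^0.2255 = 18 / 3.297 = 5.46

5.46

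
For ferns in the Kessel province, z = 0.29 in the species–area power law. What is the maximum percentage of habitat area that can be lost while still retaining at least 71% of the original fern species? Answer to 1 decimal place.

Need (A_new/A_old)^0.29 = 0.71, so A_new/A_old = 0.71^(1/0.29) = 0.71^3.448
ln(A_new/A_old) = ln 0.71 / 0.29 = -0.3425 / 0.29 = -1.1810
A_new/A_old = e^-1.1810 ≈ 0.307
Fraction that can be lost = 1 − 0.307 = 0.693

69.3%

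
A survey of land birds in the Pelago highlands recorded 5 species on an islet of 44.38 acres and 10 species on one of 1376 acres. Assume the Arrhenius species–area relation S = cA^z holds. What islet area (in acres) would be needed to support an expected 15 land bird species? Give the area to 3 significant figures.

10300 acres

z = ln(10/5) / ln(1376/44.38) = 0.6931 / 3.4341 = 0.2018
c = 5 / 44.38^0.2018 = 5 / 2.15 = 2.325
A = (15/2.325)^(1/0.2018) ⇒ ln A = ln(6.45)/0.2018 = 9.2358
A = e^9.2358 ≈ 10258 acres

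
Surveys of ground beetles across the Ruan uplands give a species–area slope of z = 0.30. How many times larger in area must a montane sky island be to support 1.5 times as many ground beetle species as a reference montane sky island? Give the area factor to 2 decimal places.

3.86

(A₂/A₁)^0.3 = 1.5, so A₂/A₁ = 1.5^(1/0.3) = 1.5^3.333
ln(A₂/A₁) = ln 1.5 / 0.3 = 0.4055 / 0.3 = 1.3516
A₂/A₁ = e^1.3516 ≈ 3.863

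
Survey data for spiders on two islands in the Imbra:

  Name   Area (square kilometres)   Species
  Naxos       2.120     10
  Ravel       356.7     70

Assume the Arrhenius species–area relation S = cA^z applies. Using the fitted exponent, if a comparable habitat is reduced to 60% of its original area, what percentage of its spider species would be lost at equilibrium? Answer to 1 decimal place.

17.6%

z = ln(70/10) / ln(356.7/2.12) = 1.9459 / 5.1255 = 0.3797
S_new/S_old = (A_new/A_old)^z = 0.6^0.3797 = exp(0.3797 × -0.5108) = 0.8237
Fraction lost = 1 − 0.8237 = 0.1763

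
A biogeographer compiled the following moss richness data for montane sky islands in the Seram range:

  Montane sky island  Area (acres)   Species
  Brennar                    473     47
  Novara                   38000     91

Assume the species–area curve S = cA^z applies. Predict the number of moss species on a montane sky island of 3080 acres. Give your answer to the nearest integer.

z = ln(91/47) / ln(38000/473) = 0.6607 / 4.3862 = 0.1506
c = 47 / 473^0.1506 = 47 / 2.529 = 18.59
S₃ = 18.59 × 3080^0.1506 = 18.59 × 3.353 ≈ 62.33

62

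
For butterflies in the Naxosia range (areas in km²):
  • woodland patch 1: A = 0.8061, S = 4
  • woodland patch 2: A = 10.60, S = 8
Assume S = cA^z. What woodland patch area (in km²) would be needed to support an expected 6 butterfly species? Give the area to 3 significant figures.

z = ln(8/4) / ln(10.6/0.8061) = 0.6931 / 2.5764 = 0.2690
c = 4 / 0.8061^0.2690 = 4 / 0.9437 = 4.239
A = (6/4.239)^(1/0.2690) ⇒ ln A = ln(1.415)/0.2690 = 1.2916
A = e^1.2916 ≈ 3.638 km²

3.64 km²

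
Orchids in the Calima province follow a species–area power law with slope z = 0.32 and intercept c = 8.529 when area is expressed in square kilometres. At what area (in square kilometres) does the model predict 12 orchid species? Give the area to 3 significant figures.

12 = 8.529 × A^0.32  ⇒  A^0.32 = 12/8.529 = 1.407
ln A = ln(1.407) / 0.32 = 0.3414 / 0.32 = 1.0670
A = e^1.0670 ≈ 2.907 square kilometres

2.91 square kilometres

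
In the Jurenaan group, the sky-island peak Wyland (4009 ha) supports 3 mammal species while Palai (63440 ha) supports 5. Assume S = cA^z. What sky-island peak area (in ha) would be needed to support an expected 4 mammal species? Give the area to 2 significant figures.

19000 ha

z = ln(5/3) / ln(63440/4009) = 0.5108 / 2.7616 = 0.1850
c = 3 / 4009^0.1850 = 3 / 4.64 = 0.6466
A = (4/0.6466)^(1/0.1850) ⇒ ln A = ln(6.186)/0.1850 = 9.8515
A = e^9.8515 ≈ 18987 ha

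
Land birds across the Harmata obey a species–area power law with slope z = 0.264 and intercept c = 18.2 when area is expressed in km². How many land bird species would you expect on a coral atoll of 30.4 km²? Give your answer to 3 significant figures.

44.8

S = 18.2 × 30.4^0.264 = 18.2 × 2.463 ≈ 44.83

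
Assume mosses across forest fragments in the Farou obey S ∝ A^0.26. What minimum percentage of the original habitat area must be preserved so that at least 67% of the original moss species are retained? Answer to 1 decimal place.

Need (A_new/A_old)^0.26 = 0.67, so A_new/A_old = 0.67^(1/0.26) = 0.67^3.846
ln(A_new/A_old) = ln 0.67 / 0.26 = -0.4005 / 0.26 = -1.5403
A_new/A_old = e^-1.5403 ≈ 0.2143

21.4%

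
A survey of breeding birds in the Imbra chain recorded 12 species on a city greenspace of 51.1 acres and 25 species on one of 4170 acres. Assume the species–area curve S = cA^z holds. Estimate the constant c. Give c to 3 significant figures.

z = ln(S₂/S₁) / ln(A₂/A₁) = ln(25/12) / ln(4170/51.1) = 0.7340 / 4.4019 = 0.1667
c = S₁ / A₁^z = 12 / 51.1^0.1667 = 12 / 1.927 = 6.228

6.23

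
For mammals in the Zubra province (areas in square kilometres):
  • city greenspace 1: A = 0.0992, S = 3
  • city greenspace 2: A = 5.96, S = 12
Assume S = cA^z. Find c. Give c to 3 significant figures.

6.56

z = ln(S₂/S₁) / ln(A₂/A₁) = ln(12/3) / ln(5.96/0.0992) = 1.3863 / 4.0957 = 0.3385
c = S₁ / A₁^z = 3 / 0.0992^0.3385 = 3 / 0.4574 = 6.558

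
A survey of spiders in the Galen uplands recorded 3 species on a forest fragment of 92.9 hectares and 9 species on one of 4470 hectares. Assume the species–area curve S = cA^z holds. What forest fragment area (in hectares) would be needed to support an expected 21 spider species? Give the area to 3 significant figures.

88700 hectares

z = ln(9/3) / ln(4470/92.9) = 1.0986 / 3.8736 = 0.2836
c = 3 / 92.9^0.2836 = 3 / 3.615 = 0.8298
A = (21/0.8298)^(1/0.2836) ⇒ ln A = ln(25.31)/0.2836 = 11.3926
A = e^11.3926 ≈ 88668 hectares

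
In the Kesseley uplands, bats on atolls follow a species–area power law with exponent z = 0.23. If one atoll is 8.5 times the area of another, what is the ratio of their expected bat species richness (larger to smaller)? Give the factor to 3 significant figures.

1.64

S₂/S₁ = (A₂/A₁)^z = 8.5^0.23
ln(S₂/S₁) = 0.23 × ln 8.5 = 0.23 × 2.1401 = 0.4922
S₂/S₁ = e^0.4922 ≈ 1.636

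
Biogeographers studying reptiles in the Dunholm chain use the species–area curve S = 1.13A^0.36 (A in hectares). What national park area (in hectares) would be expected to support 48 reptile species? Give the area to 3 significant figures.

48 = 1.13 × A^0.36  ⇒  A^0.36 = 48/1.13 = 42.48
ln A = ln(42.48) / 0.36 = 3.7490 / 0.36 = 10.4138
A = e^10.4138 ≈ 33318 hectares

33300 hectares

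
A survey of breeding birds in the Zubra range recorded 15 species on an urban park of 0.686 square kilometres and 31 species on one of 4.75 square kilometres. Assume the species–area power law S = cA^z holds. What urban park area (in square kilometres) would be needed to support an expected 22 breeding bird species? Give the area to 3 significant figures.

1.90 square kilometres

z = ln(31/15) / ln(4.75/0.686) = 0.7259 / 1.9350 = 0.3752
c = 15 / 0.686^0.3752 = 15 / 0.8682 = 17.28
A = (22/17.28)^(1/0.3752) ⇒ ln A = ln(1.273)/0.3752 = 0.6440
A = e^0.6440 ≈ 1.904 square kilometres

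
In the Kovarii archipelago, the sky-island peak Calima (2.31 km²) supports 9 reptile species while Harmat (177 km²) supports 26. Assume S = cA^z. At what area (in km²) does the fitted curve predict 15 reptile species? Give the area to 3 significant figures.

18.7 km²

z = ln(26/9) / ln(177/2.31) = 1.0609 / 4.3389 = 0.2445
c = 9 / 2.31^0.2445 = 9 / 1.227 = 7.334
A = (15/7.334)^(1/0.2445) ⇒ ln A = ln(2.045)/0.2445 = 2.9265
A = e^2.9265 ≈ 18.66 km²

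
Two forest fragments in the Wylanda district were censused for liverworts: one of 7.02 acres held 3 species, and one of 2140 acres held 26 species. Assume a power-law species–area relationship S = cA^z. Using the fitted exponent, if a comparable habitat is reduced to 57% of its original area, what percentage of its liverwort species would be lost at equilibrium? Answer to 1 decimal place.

z = ln(26/3) / ln(2140/7.02) = 2.1595 / 5.7198 = 0.3775
S_new/S_old = (A_new/A_old)^z = 0.57^0.3775 = exp(0.3775 × -0.5621) = 0.8088
Fraction lost = 1 − 0.8088 = 0.1912

19.1%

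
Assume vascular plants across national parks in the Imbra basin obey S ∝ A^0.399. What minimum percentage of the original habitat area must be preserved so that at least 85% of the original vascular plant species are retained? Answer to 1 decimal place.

66.5%

Need (A_new/A_old)^0.399 = 0.85, so A_new/A_old = 0.85^(1/0.399) = 0.85^2.506
ln(A_new/A_old) = ln 0.85 / 0.399 = -0.1625 / 0.399 = -0.4073
A_new/A_old = e^-0.4073 ≈ 0.6654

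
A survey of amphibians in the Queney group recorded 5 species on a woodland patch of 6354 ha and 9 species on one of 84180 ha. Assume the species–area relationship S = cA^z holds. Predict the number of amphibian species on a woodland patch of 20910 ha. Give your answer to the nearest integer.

z = ln(9/5) / ln(84180/6354) = 0.5878 / 2.5839 = 0.2275
c = 5 / 6354^0.2275 = 5 / 7.33 = 0.6821
S₃ = 0.6821 × 20910^0.2275 = 0.6821 × 9.612 ≈ 6.556

7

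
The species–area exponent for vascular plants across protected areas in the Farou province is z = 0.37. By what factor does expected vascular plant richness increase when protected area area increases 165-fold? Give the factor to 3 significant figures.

6.61

S₂/S₁ = (A₂/A₁)^z = 165^0.37
ln(S₂/S₁) = 0.37 × ln 165 = 0.37 × 5.1059 = 1.8892
S₂/S₁ = e^1.8892 ≈ 6.614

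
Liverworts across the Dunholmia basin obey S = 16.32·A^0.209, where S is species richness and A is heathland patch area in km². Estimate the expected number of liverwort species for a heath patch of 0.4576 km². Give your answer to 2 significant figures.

S = 16.32 × 0.4576^0.209 = 16.32 × 0.8493 ≈ 13.86

14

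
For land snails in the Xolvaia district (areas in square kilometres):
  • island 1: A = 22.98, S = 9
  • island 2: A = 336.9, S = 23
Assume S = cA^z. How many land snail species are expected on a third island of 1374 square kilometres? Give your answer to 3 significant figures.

z = ln(23/9) / ln(336.9/22.98) = 0.9383 / 2.6852 = 0.3494
c = 9 / 22.98^0.3494 = 9 / 2.99 = 3.01
S₃ = 3.01 × 1374^0.3494 = 3.01 × 12.49 ≈ 37.59

37.6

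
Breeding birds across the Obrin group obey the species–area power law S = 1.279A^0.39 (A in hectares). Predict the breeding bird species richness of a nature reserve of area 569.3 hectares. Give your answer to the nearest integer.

S = 1.279 × 569.3^0.39
ln S = ln 1.279 + 0.39 × ln 569.3 = 0.2461 + 0.39 × 6.3444 = 2.7204
S = e^2.7204 ≈ 15.19

15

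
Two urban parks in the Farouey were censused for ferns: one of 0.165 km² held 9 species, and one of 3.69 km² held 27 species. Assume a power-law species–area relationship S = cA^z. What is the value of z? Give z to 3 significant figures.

Taking logs: ln S = ln c + z ln A, so z = (ln S₂ − ln S₁)/(ln A₂ − ln A₁).
z = ln(27/9) / ln(3.69/0.165) = ln(3) / ln(22.36) = 1.0986 / 3.1074 = 0.3535

0.354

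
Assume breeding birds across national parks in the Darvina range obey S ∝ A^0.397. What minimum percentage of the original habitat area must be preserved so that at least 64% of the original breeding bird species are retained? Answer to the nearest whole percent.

Need (A_new/A_old)^0.397 = 0.64, so A_new/A_old = 0.64^(1/0.397) = 0.64^2.519
ln(A_new/A_old) = ln 0.64 / 0.397 = -0.4463 / 0.397 = -1.1241
A_new/A_old = e^-1.1241 ≈ 0.3249

32%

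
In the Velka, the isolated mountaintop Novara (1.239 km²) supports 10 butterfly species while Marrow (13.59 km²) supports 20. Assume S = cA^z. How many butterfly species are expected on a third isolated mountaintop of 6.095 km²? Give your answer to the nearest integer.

16

z = ln(20/10) / ln(13.59/1.239) = 0.6931 / 2.3950 = 0.2894
c = 10 / 1.239^0.2894 = 10 / 1.064 = 9.399
S₃ = 9.399 × 6.095^0.2894 = 9.399 × 1.687 ≈ 15.86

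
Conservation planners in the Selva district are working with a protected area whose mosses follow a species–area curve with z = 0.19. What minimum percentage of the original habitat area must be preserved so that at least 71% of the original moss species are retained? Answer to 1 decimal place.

16.5%

Need (A_new/A_old)^0.19 = 0.71, so A_new/A_old = 0.71^(1/0.19) = 0.71^5.263
ln(A_new/A_old) = ln 0.71 / 0.19 = -0.3425 / 0.19 = -1.8026
A_new/A_old = e^-1.8026 ≈ 0.1649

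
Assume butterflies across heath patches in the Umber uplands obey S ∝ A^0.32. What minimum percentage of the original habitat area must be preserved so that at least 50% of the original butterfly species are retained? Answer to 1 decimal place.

Need (A_new/A_old)^0.32 = 0.5, so A_new/A_old = 0.5^(1/0.32) = 0.5^3.125
ln(A_new/A_old) = ln 0.5 / 0.32 = -0.6931 / 0.32 = -2.1661
A_new/A_old = e^-2.1661 ≈ 0.1146

11.5%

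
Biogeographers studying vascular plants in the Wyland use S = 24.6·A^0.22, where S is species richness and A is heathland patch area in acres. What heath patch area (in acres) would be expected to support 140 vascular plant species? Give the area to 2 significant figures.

2700 acres

140 = 24.6 × A^0.22  ⇒  A^0.22 = 140/24.6 = 5.691
ln A = ln(5.691) / 0.22 = 1.7389 / 0.22 = 7.9041
A = e^7.9041 ≈ 2708 acres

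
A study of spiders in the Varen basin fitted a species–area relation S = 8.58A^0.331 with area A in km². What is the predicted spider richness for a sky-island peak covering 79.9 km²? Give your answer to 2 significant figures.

37

S = 8.58 × 79.9^0.331
ln S = ln 8.58 + 0.331 × ln 79.9 = 2.1494 + 0.331 × 4.3808 = 3.5995
S = e^3.5995 ≈ 36.58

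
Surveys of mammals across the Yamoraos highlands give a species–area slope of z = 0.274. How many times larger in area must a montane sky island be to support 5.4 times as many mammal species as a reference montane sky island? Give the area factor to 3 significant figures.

471

(A₂/A₁)^0.274 = 5.4, so A₂/A₁ = 5.4^(1/0.274) = 5.4^3.65
ln(A₂/A₁) = ln 5.4 / 0.274 = 1.6864 / 0.274 = 6.1547
A₂/A₁ = e^6.1547 ≈ 470.9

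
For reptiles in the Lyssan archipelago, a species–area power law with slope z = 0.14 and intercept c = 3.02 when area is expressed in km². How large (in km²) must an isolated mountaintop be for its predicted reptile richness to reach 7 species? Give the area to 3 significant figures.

405 km²

7 = 3.02 × A^0.14  ⇒  A^0.14 = 7/3.02 = 2.318
ln A = ln(2.318) / 0.14 = 0.8407 / 0.14 = 6.0047
A = e^6.0047 ≈ 405.3 km²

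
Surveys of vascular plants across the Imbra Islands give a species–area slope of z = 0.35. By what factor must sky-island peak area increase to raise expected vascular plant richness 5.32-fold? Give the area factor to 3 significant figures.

(A₂/A₁)^0.35 = 5.32, so A₂/A₁ = 5.32^(1/0.35) = 5.32^2.857
ln(A₂/A₁) = ln 5.32 / 0.35 = 1.6715 / 0.35 = 4.7756
A₂/A₁ = e^4.7756 ≈ 118.6

119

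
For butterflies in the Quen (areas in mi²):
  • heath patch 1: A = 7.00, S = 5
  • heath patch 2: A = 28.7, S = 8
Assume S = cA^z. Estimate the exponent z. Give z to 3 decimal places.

0.333

Taking logs: ln S = ln c + z ln A, so z = (ln S₂ − ln S₁)/(ln A₂ − ln A₁).
z = ln(8/5) / ln(28.7/7) = ln(1.6) / ln(4.1) = 0.4700 / 1.4110 = 0.3331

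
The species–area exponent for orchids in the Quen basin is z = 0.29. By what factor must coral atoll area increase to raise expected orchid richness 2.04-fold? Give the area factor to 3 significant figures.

11.7

(A₂/A₁)^0.29 = 2.04, so A₂/A₁ = 2.04^(1/0.29) = 2.04^3.448
ln(A₂/A₁) = ln 2.04 / 0.29 = 0.7129 / 0.29 = 2.4584
A₂/A₁ = e^2.4584 ≈ 11.69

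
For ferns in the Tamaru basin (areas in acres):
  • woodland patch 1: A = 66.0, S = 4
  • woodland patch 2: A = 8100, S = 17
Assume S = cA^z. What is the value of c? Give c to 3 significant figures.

z = ln(S₂/S₁) / ln(A₂/A₁) = ln(17/4) / ln(8100/66) = 1.4469 / 4.8100 = 0.3008
c = S₁ / A₁^z = 4 / 66^0.3008 = 4 / 3.527 = 1.134

1.13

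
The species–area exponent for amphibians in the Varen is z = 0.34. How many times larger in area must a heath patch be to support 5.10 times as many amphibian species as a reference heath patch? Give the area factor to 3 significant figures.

121

(A₂/A₁)^0.34 = 5.1, so A₂/A₁ = 5.1^(1/0.34) = 5.1^2.941
ln(A₂/A₁) = ln 5.1 / 0.34 = 1.6292 / 0.34 = 4.7919
A₂/A₁ = e^4.7919 ≈ 120.5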